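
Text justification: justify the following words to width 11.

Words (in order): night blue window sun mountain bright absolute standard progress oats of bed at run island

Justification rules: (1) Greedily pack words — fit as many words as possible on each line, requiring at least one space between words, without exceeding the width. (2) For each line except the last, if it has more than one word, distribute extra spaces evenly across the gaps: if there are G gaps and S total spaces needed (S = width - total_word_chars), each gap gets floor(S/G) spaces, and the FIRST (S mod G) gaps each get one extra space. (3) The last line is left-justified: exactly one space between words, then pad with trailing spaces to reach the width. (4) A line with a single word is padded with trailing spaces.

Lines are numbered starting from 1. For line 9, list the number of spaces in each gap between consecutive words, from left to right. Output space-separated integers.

Answer: 6

Derivation:
Line 1: ['night', 'blue'] (min_width=10, slack=1)
Line 2: ['window', 'sun'] (min_width=10, slack=1)
Line 3: ['mountain'] (min_width=8, slack=3)
Line 4: ['bright'] (min_width=6, slack=5)
Line 5: ['absolute'] (min_width=8, slack=3)
Line 6: ['standard'] (min_width=8, slack=3)
Line 7: ['progress'] (min_width=8, slack=3)
Line 8: ['oats', 'of', 'bed'] (min_width=11, slack=0)
Line 9: ['at', 'run'] (min_width=6, slack=5)
Line 10: ['island'] (min_width=6, slack=5)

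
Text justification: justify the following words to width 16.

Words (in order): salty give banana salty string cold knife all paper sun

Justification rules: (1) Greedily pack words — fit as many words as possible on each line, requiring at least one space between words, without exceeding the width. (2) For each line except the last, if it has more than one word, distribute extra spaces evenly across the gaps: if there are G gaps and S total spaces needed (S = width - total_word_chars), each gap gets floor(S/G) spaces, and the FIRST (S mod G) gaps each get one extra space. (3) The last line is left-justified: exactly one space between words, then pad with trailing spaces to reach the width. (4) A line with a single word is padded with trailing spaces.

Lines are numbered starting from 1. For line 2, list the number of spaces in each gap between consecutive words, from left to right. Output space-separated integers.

Line 1: ['salty', 'give'] (min_width=10, slack=6)
Line 2: ['banana', 'salty'] (min_width=12, slack=4)
Line 3: ['string', 'cold'] (min_width=11, slack=5)
Line 4: ['knife', 'all', 'paper'] (min_width=15, slack=1)
Line 5: ['sun'] (min_width=3, slack=13)

Answer: 5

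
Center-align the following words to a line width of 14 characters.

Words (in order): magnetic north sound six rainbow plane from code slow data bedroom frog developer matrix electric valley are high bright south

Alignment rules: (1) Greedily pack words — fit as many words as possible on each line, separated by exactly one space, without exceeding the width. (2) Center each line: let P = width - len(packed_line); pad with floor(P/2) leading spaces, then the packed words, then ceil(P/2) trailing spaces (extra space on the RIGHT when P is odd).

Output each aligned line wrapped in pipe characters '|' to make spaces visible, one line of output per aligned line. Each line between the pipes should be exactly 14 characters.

Answer: |magnetic north|
|  sound six   |
|rainbow plane |
|from code slow|
| data bedroom |
|frog developer|
|    matrix    |
|   electric   |
|  valley are  |
| high bright  |
|    south     |

Derivation:
Line 1: ['magnetic', 'north'] (min_width=14, slack=0)
Line 2: ['sound', 'six'] (min_width=9, slack=5)
Line 3: ['rainbow', 'plane'] (min_width=13, slack=1)
Line 4: ['from', 'code', 'slow'] (min_width=14, slack=0)
Line 5: ['data', 'bedroom'] (min_width=12, slack=2)
Line 6: ['frog', 'developer'] (min_width=14, slack=0)
Line 7: ['matrix'] (min_width=6, slack=8)
Line 8: ['electric'] (min_width=8, slack=6)
Line 9: ['valley', 'are'] (min_width=10, slack=4)
Line 10: ['high', 'bright'] (min_width=11, slack=3)
Line 11: ['south'] (min_width=5, slack=9)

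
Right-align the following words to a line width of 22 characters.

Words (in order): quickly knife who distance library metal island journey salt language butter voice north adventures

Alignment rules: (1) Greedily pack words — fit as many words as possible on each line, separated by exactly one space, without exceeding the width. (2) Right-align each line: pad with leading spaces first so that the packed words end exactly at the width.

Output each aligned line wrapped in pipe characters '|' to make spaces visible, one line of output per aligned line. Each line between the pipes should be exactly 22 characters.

Line 1: ['quickly', 'knife', 'who'] (min_width=17, slack=5)
Line 2: ['distance', 'library', 'metal'] (min_width=22, slack=0)
Line 3: ['island', 'journey', 'salt'] (min_width=19, slack=3)
Line 4: ['language', 'butter', 'voice'] (min_width=21, slack=1)
Line 5: ['north', 'adventures'] (min_width=16, slack=6)

Answer: |     quickly knife who|
|distance library metal|
|   island journey salt|
| language butter voice|
|      north adventures|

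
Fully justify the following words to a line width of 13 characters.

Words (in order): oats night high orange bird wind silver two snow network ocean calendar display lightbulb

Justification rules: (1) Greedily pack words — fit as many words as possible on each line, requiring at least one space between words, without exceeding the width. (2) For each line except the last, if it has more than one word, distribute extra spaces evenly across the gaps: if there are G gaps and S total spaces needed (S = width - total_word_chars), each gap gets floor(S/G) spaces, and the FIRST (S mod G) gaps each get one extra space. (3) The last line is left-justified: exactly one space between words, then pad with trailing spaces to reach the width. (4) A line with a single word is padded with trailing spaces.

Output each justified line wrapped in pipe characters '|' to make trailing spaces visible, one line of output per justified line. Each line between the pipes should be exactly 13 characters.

Line 1: ['oats', 'night'] (min_width=10, slack=3)
Line 2: ['high', 'orange'] (min_width=11, slack=2)
Line 3: ['bird', 'wind'] (min_width=9, slack=4)
Line 4: ['silver', 'two'] (min_width=10, slack=3)
Line 5: ['snow', 'network'] (min_width=12, slack=1)
Line 6: ['ocean'] (min_width=5, slack=8)
Line 7: ['calendar'] (min_width=8, slack=5)
Line 8: ['display'] (min_width=7, slack=6)
Line 9: ['lightbulb'] (min_width=9, slack=4)

Answer: |oats    night|
|high   orange|
|bird     wind|
|silver    two|
|snow  network|
|ocean        |
|calendar     |
|display      |
|lightbulb    |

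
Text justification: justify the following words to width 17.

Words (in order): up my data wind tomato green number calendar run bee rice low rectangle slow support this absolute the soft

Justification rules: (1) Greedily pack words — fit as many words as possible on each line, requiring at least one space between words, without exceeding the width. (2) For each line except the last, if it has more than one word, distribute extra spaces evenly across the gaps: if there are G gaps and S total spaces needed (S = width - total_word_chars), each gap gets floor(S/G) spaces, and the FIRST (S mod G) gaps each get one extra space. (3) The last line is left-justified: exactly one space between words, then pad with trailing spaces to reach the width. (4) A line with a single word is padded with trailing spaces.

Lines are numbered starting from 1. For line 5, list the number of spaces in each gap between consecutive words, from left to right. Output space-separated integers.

Answer: 4

Derivation:
Line 1: ['up', 'my', 'data', 'wind'] (min_width=15, slack=2)
Line 2: ['tomato', 'green'] (min_width=12, slack=5)
Line 3: ['number', 'calendar'] (min_width=15, slack=2)
Line 4: ['run', 'bee', 'rice', 'low'] (min_width=16, slack=1)
Line 5: ['rectangle', 'slow'] (min_width=14, slack=3)
Line 6: ['support', 'this'] (min_width=12, slack=5)
Line 7: ['absolute', 'the', 'soft'] (min_width=17, slack=0)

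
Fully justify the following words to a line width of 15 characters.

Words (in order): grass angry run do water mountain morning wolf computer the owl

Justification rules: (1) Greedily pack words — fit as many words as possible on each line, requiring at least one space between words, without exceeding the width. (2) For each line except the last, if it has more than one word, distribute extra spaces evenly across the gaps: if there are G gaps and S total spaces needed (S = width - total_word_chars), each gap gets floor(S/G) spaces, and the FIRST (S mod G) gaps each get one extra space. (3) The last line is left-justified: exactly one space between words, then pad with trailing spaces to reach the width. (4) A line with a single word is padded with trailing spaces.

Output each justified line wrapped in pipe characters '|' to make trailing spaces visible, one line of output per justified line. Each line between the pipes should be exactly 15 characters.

Answer: |grass angry run|
|do        water|
|mountain       |
|morning    wolf|
|computer    the|
|owl            |

Derivation:
Line 1: ['grass', 'angry', 'run'] (min_width=15, slack=0)
Line 2: ['do', 'water'] (min_width=8, slack=7)
Line 3: ['mountain'] (min_width=8, slack=7)
Line 4: ['morning', 'wolf'] (min_width=12, slack=3)
Line 5: ['computer', 'the'] (min_width=12, slack=3)
Line 6: ['owl'] (min_width=3, slack=12)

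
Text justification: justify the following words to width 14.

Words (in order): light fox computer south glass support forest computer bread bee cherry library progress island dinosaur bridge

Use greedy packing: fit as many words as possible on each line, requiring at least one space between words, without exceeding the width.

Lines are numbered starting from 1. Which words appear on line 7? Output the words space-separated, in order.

Line 1: ['light', 'fox'] (min_width=9, slack=5)
Line 2: ['computer', 'south'] (min_width=14, slack=0)
Line 3: ['glass', 'support'] (min_width=13, slack=1)
Line 4: ['forest'] (min_width=6, slack=8)
Line 5: ['computer', 'bread'] (min_width=14, slack=0)
Line 6: ['bee', 'cherry'] (min_width=10, slack=4)
Line 7: ['library'] (min_width=7, slack=7)
Line 8: ['progress'] (min_width=8, slack=6)
Line 9: ['island'] (min_width=6, slack=8)
Line 10: ['dinosaur'] (min_width=8, slack=6)
Line 11: ['bridge'] (min_width=6, slack=8)

Answer: library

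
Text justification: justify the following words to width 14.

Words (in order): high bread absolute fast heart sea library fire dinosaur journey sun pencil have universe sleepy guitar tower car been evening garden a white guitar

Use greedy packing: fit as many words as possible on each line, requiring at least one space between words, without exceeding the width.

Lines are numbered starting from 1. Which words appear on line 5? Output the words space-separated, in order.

Answer: dinosaur

Derivation:
Line 1: ['high', 'bread'] (min_width=10, slack=4)
Line 2: ['absolute', 'fast'] (min_width=13, slack=1)
Line 3: ['heart', 'sea'] (min_width=9, slack=5)
Line 4: ['library', 'fire'] (min_width=12, slack=2)
Line 5: ['dinosaur'] (min_width=8, slack=6)
Line 6: ['journey', 'sun'] (min_width=11, slack=3)
Line 7: ['pencil', 'have'] (min_width=11, slack=3)
Line 8: ['universe'] (min_width=8, slack=6)
Line 9: ['sleepy', 'guitar'] (min_width=13, slack=1)
Line 10: ['tower', 'car', 'been'] (min_width=14, slack=0)
Line 11: ['evening', 'garden'] (min_width=14, slack=0)
Line 12: ['a', 'white', 'guitar'] (min_width=14, slack=0)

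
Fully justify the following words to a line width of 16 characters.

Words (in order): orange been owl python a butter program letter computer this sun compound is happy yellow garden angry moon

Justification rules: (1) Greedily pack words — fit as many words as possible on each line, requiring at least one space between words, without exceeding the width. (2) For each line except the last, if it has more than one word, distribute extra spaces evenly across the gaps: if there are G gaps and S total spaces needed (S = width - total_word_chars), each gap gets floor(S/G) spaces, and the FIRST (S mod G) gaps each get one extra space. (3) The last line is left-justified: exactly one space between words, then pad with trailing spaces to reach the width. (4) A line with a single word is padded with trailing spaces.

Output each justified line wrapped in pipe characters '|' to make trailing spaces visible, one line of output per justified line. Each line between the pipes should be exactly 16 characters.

Line 1: ['orange', 'been', 'owl'] (min_width=15, slack=1)
Line 2: ['python', 'a', 'butter'] (min_width=15, slack=1)
Line 3: ['program', 'letter'] (min_width=14, slack=2)
Line 4: ['computer', 'this'] (min_width=13, slack=3)
Line 5: ['sun', 'compound', 'is'] (min_width=15, slack=1)
Line 6: ['happy', 'yellow'] (min_width=12, slack=4)
Line 7: ['garden', 'angry'] (min_width=12, slack=4)
Line 8: ['moon'] (min_width=4, slack=12)

Answer: |orange  been owl|
|python  a butter|
|program   letter|
|computer    this|
|sun  compound is|
|happy     yellow|
|garden     angry|
|moon            |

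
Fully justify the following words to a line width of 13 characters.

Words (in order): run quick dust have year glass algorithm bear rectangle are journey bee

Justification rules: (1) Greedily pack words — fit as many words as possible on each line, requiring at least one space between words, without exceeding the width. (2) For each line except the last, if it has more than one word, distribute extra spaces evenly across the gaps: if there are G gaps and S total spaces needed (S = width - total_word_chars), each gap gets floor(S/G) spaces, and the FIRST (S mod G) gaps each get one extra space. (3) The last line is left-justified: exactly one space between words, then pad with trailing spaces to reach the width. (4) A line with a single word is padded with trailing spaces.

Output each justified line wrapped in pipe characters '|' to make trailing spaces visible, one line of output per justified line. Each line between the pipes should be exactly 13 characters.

Line 1: ['run', 'quick'] (min_width=9, slack=4)
Line 2: ['dust', 'have'] (min_width=9, slack=4)
Line 3: ['year', 'glass'] (min_width=10, slack=3)
Line 4: ['algorithm'] (min_width=9, slack=4)
Line 5: ['bear'] (min_width=4, slack=9)
Line 6: ['rectangle', 'are'] (min_width=13, slack=0)
Line 7: ['journey', 'bee'] (min_width=11, slack=2)

Answer: |run     quick|
|dust     have|
|year    glass|
|algorithm    |
|bear         |
|rectangle are|
|journey bee  |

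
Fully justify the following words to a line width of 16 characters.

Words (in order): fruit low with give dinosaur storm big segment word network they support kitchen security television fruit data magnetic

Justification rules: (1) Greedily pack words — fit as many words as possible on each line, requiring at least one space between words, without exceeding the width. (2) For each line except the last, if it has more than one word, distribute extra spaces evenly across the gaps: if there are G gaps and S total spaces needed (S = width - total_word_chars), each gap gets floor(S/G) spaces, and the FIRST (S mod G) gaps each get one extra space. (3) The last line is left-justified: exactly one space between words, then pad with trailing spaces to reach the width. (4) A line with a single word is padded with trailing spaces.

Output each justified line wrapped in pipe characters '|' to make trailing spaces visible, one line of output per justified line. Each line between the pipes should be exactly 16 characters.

Line 1: ['fruit', 'low', 'with'] (min_width=14, slack=2)
Line 2: ['give', 'dinosaur'] (min_width=13, slack=3)
Line 3: ['storm', 'big'] (min_width=9, slack=7)
Line 4: ['segment', 'word'] (min_width=12, slack=4)
Line 5: ['network', 'they'] (min_width=12, slack=4)
Line 6: ['support', 'kitchen'] (min_width=15, slack=1)
Line 7: ['security'] (min_width=8, slack=8)
Line 8: ['television', 'fruit'] (min_width=16, slack=0)
Line 9: ['data', 'magnetic'] (min_width=13, slack=3)

Answer: |fruit  low  with|
|give    dinosaur|
|storm        big|
|segment     word|
|network     they|
|support  kitchen|
|security        |
|television fruit|
|data magnetic   |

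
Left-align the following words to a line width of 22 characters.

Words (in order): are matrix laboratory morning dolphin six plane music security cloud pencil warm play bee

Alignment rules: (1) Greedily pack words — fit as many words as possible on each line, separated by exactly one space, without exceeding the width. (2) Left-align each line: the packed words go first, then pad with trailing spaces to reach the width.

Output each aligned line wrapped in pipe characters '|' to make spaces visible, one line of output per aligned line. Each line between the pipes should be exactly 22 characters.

Answer: |are matrix laboratory |
|morning dolphin six   |
|plane music security  |
|cloud pencil warm play|
|bee                   |

Derivation:
Line 1: ['are', 'matrix', 'laboratory'] (min_width=21, slack=1)
Line 2: ['morning', 'dolphin', 'six'] (min_width=19, slack=3)
Line 3: ['plane', 'music', 'security'] (min_width=20, slack=2)
Line 4: ['cloud', 'pencil', 'warm', 'play'] (min_width=22, slack=0)
Line 5: ['bee'] (min_width=3, slack=19)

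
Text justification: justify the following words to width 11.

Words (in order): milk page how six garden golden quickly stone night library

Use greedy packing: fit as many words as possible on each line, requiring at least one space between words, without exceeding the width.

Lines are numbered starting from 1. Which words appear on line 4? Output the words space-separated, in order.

Line 1: ['milk', 'page'] (min_width=9, slack=2)
Line 2: ['how', 'six'] (min_width=7, slack=4)
Line 3: ['garden'] (min_width=6, slack=5)
Line 4: ['golden'] (min_width=6, slack=5)
Line 5: ['quickly'] (min_width=7, slack=4)
Line 6: ['stone', 'night'] (min_width=11, slack=0)
Line 7: ['library'] (min_width=7, slack=4)

Answer: golden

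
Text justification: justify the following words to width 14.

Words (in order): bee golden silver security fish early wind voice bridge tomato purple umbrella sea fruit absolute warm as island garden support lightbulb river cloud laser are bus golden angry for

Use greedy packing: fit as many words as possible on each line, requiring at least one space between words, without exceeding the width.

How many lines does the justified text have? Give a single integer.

Answer: 15

Derivation:
Line 1: ['bee', 'golden'] (min_width=10, slack=4)
Line 2: ['silver'] (min_width=6, slack=8)
Line 3: ['security', 'fish'] (min_width=13, slack=1)
Line 4: ['early', 'wind'] (min_width=10, slack=4)
Line 5: ['voice', 'bridge'] (min_width=12, slack=2)
Line 6: ['tomato', 'purple'] (min_width=13, slack=1)
Line 7: ['umbrella', 'sea'] (min_width=12, slack=2)
Line 8: ['fruit', 'absolute'] (min_width=14, slack=0)
Line 9: ['warm', 'as', 'island'] (min_width=14, slack=0)
Line 10: ['garden', 'support'] (min_width=14, slack=0)
Line 11: ['lightbulb'] (min_width=9, slack=5)
Line 12: ['river', 'cloud'] (min_width=11, slack=3)
Line 13: ['laser', 'are', 'bus'] (min_width=13, slack=1)
Line 14: ['golden', 'angry'] (min_width=12, slack=2)
Line 15: ['for'] (min_width=3, slack=11)
Total lines: 15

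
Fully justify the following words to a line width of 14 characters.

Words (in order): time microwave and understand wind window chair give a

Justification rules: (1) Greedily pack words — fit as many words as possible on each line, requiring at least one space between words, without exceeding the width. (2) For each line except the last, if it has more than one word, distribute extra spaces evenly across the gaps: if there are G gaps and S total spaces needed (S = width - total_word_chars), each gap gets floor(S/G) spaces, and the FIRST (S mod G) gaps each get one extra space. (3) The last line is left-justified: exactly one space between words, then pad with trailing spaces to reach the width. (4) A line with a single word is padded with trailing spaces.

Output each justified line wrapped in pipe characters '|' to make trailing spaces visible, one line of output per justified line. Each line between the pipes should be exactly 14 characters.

Line 1: ['time', 'microwave'] (min_width=14, slack=0)
Line 2: ['and', 'understand'] (min_width=14, slack=0)
Line 3: ['wind', 'window'] (min_width=11, slack=3)
Line 4: ['chair', 'give', 'a'] (min_width=12, slack=2)

Answer: |time microwave|
|and understand|
|wind    window|
|chair give a  |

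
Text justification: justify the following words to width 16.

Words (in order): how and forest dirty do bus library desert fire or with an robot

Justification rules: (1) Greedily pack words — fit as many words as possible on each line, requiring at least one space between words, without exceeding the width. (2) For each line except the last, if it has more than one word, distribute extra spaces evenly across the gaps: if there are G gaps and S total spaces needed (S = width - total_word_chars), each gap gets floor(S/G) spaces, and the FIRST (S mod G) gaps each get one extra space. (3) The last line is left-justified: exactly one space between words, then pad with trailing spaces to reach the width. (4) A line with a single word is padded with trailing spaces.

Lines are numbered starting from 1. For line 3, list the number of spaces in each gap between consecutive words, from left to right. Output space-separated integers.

Line 1: ['how', 'and', 'forest'] (min_width=14, slack=2)
Line 2: ['dirty', 'do', 'bus'] (min_width=12, slack=4)
Line 3: ['library', 'desert'] (min_width=14, slack=2)
Line 4: ['fire', 'or', 'with', 'an'] (min_width=15, slack=1)
Line 5: ['robot'] (min_width=5, slack=11)

Answer: 3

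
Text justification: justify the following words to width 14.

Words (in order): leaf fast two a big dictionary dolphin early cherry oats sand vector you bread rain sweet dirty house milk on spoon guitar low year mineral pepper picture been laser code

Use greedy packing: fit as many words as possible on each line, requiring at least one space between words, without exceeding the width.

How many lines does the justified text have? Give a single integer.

Answer: 14

Derivation:
Line 1: ['leaf', 'fast', 'two'] (min_width=13, slack=1)
Line 2: ['a', 'big'] (min_width=5, slack=9)
Line 3: ['dictionary'] (min_width=10, slack=4)
Line 4: ['dolphin', 'early'] (min_width=13, slack=1)
Line 5: ['cherry', 'oats'] (min_width=11, slack=3)
Line 6: ['sand', 'vector'] (min_width=11, slack=3)
Line 7: ['you', 'bread', 'rain'] (min_width=14, slack=0)
Line 8: ['sweet', 'dirty'] (min_width=11, slack=3)
Line 9: ['house', 'milk', 'on'] (min_width=13, slack=1)
Line 10: ['spoon', 'guitar'] (min_width=12, slack=2)
Line 11: ['low', 'year'] (min_width=8, slack=6)
Line 12: ['mineral', 'pepper'] (min_width=14, slack=0)
Line 13: ['picture', 'been'] (min_width=12, slack=2)
Line 14: ['laser', 'code'] (min_width=10, slack=4)
Total lines: 14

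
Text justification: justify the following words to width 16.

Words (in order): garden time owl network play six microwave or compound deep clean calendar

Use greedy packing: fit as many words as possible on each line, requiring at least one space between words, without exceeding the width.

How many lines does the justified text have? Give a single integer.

Line 1: ['garden', 'time', 'owl'] (min_width=15, slack=1)
Line 2: ['network', 'play', 'six'] (min_width=16, slack=0)
Line 3: ['microwave', 'or'] (min_width=12, slack=4)
Line 4: ['compound', 'deep'] (min_width=13, slack=3)
Line 5: ['clean', 'calendar'] (min_width=14, slack=2)
Total lines: 5

Answer: 5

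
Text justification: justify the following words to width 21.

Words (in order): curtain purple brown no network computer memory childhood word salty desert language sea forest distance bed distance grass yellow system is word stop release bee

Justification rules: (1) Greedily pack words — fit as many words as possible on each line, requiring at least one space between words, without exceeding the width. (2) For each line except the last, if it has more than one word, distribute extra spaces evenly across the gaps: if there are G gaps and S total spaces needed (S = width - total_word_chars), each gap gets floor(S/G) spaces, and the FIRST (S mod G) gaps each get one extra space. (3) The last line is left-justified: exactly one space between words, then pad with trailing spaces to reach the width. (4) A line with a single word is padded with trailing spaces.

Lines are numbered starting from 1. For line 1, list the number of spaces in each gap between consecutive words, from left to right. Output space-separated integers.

Answer: 2 1

Derivation:
Line 1: ['curtain', 'purple', 'brown'] (min_width=20, slack=1)
Line 2: ['no', 'network', 'computer'] (min_width=19, slack=2)
Line 3: ['memory', 'childhood', 'word'] (min_width=21, slack=0)
Line 4: ['salty', 'desert', 'language'] (min_width=21, slack=0)
Line 5: ['sea', 'forest', 'distance'] (min_width=19, slack=2)
Line 6: ['bed', 'distance', 'grass'] (min_width=18, slack=3)
Line 7: ['yellow', 'system', 'is', 'word'] (min_width=21, slack=0)
Line 8: ['stop', 'release', 'bee'] (min_width=16, slack=5)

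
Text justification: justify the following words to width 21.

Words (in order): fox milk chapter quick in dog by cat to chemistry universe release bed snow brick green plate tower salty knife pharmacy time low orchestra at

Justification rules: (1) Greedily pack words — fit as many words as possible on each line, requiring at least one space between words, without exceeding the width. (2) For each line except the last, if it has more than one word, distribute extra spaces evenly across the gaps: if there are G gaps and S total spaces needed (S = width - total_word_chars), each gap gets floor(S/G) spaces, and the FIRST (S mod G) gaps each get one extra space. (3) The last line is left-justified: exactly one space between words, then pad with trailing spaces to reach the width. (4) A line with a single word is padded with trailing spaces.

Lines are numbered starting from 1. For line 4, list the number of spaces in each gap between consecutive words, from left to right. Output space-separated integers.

Line 1: ['fox', 'milk', 'chapter'] (min_width=16, slack=5)
Line 2: ['quick', 'in', 'dog', 'by', 'cat'] (min_width=19, slack=2)
Line 3: ['to', 'chemistry', 'universe'] (min_width=21, slack=0)
Line 4: ['release', 'bed', 'snow'] (min_width=16, slack=5)
Line 5: ['brick', 'green', 'plate'] (min_width=17, slack=4)
Line 6: ['tower', 'salty', 'knife'] (min_width=17, slack=4)
Line 7: ['pharmacy', 'time', 'low'] (min_width=17, slack=4)
Line 8: ['orchestra', 'at'] (min_width=12, slack=9)

Answer: 4 3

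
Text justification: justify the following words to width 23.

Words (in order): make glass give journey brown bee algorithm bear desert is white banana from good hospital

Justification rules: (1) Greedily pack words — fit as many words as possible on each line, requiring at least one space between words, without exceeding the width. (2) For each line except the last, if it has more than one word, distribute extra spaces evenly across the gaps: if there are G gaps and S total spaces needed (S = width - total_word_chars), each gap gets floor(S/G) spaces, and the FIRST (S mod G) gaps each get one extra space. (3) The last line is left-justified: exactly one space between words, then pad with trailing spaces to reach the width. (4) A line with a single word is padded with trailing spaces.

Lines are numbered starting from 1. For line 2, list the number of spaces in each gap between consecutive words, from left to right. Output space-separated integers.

Line 1: ['make', 'glass', 'give', 'journey'] (min_width=23, slack=0)
Line 2: ['brown', 'bee', 'algorithm'] (min_width=19, slack=4)
Line 3: ['bear', 'desert', 'is', 'white'] (min_width=20, slack=3)
Line 4: ['banana', 'from', 'good'] (min_width=16, slack=7)
Line 5: ['hospital'] (min_width=8, slack=15)

Answer: 3 3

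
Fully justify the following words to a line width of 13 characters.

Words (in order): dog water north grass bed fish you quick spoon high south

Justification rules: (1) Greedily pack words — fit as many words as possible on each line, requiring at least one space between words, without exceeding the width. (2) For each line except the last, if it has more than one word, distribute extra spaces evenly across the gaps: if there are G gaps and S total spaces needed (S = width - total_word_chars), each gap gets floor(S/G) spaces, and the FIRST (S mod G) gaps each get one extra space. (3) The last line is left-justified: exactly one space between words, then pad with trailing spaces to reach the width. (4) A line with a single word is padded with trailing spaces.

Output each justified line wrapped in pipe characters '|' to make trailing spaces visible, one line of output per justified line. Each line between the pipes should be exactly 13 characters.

Line 1: ['dog', 'water'] (min_width=9, slack=4)
Line 2: ['north', 'grass'] (min_width=11, slack=2)
Line 3: ['bed', 'fish', 'you'] (min_width=12, slack=1)
Line 4: ['quick', 'spoon'] (min_width=11, slack=2)
Line 5: ['high', 'south'] (min_width=10, slack=3)

Answer: |dog     water|
|north   grass|
|bed  fish you|
|quick   spoon|
|high south   |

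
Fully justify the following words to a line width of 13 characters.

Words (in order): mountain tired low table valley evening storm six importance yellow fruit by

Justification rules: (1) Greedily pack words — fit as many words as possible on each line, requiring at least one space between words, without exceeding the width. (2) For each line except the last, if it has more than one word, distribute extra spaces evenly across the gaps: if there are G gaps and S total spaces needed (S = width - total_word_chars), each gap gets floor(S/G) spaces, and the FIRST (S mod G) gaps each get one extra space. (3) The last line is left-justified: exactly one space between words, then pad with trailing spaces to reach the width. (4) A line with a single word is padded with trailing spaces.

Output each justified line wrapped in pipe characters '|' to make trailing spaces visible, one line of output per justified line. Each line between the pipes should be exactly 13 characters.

Answer: |mountain     |
|tired     low|
|table  valley|
|evening storm|
|six          |
|importance   |
|yellow  fruit|
|by           |

Derivation:
Line 1: ['mountain'] (min_width=8, slack=5)
Line 2: ['tired', 'low'] (min_width=9, slack=4)
Line 3: ['table', 'valley'] (min_width=12, slack=1)
Line 4: ['evening', 'storm'] (min_width=13, slack=0)
Line 5: ['six'] (min_width=3, slack=10)
Line 6: ['importance'] (min_width=10, slack=3)
Line 7: ['yellow', 'fruit'] (min_width=12, slack=1)
Line 8: ['by'] (min_width=2, slack=11)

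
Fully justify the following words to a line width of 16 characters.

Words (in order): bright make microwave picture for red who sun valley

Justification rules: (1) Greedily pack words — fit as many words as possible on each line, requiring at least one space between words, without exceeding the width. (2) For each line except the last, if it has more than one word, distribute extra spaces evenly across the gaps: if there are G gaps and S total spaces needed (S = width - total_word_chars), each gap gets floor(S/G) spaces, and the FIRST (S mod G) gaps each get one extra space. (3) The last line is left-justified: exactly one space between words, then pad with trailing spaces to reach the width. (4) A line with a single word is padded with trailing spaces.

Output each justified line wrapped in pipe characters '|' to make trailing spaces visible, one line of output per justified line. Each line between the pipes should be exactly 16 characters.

Line 1: ['bright', 'make'] (min_width=11, slack=5)
Line 2: ['microwave'] (min_width=9, slack=7)
Line 3: ['picture', 'for', 'red'] (min_width=15, slack=1)
Line 4: ['who', 'sun', 'valley'] (min_width=14, slack=2)

Answer: |bright      make|
|microwave       |
|picture  for red|
|who sun valley  |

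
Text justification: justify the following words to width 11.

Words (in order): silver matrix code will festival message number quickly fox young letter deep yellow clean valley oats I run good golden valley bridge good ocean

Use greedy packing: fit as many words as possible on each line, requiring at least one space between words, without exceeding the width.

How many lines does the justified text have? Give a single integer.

Answer: 17

Derivation:
Line 1: ['silver'] (min_width=6, slack=5)
Line 2: ['matrix', 'code'] (min_width=11, slack=0)
Line 3: ['will'] (min_width=4, slack=7)
Line 4: ['festival'] (min_width=8, slack=3)
Line 5: ['message'] (min_width=7, slack=4)
Line 6: ['number'] (min_width=6, slack=5)
Line 7: ['quickly', 'fox'] (min_width=11, slack=0)
Line 8: ['young'] (min_width=5, slack=6)
Line 9: ['letter', 'deep'] (min_width=11, slack=0)
Line 10: ['yellow'] (min_width=6, slack=5)
Line 11: ['clean'] (min_width=5, slack=6)
Line 12: ['valley', 'oats'] (min_width=11, slack=0)
Line 13: ['I', 'run', 'good'] (min_width=10, slack=1)
Line 14: ['golden'] (min_width=6, slack=5)
Line 15: ['valley'] (min_width=6, slack=5)
Line 16: ['bridge', 'good'] (min_width=11, slack=0)
Line 17: ['ocean'] (min_width=5, slack=6)
Total lines: 17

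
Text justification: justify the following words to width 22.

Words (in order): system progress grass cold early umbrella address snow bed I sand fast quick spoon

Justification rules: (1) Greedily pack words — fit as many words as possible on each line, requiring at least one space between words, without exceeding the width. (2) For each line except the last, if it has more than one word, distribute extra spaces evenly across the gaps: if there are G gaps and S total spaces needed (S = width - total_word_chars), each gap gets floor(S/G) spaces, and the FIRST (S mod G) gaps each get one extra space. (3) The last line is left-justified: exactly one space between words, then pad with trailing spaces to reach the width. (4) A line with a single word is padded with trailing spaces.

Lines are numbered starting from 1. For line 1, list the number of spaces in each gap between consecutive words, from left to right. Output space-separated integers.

Line 1: ['system', 'progress', 'grass'] (min_width=21, slack=1)
Line 2: ['cold', 'early', 'umbrella'] (min_width=19, slack=3)
Line 3: ['address', 'snow', 'bed', 'I'] (min_width=18, slack=4)
Line 4: ['sand', 'fast', 'quick', 'spoon'] (min_width=21, slack=1)

Answer: 2 1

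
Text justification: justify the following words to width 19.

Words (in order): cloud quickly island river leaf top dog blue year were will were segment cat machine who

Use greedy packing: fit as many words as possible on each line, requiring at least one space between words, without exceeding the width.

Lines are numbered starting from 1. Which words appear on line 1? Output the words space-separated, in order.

Answer: cloud quickly

Derivation:
Line 1: ['cloud', 'quickly'] (min_width=13, slack=6)
Line 2: ['island', 'river', 'leaf'] (min_width=17, slack=2)
Line 3: ['top', 'dog', 'blue', 'year'] (min_width=17, slack=2)
Line 4: ['were', 'will', 'were'] (min_width=14, slack=5)
Line 5: ['segment', 'cat', 'machine'] (min_width=19, slack=0)
Line 6: ['who'] (min_width=3, slack=16)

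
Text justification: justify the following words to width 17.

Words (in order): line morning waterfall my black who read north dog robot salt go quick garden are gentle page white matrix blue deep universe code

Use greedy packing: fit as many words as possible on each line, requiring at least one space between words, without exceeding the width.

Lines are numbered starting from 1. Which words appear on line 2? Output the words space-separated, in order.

Line 1: ['line', 'morning'] (min_width=12, slack=5)
Line 2: ['waterfall', 'my'] (min_width=12, slack=5)
Line 3: ['black', 'who', 'read'] (min_width=14, slack=3)
Line 4: ['north', 'dog', 'robot'] (min_width=15, slack=2)
Line 5: ['salt', 'go', 'quick'] (min_width=13, slack=4)
Line 6: ['garden', 'are', 'gentle'] (min_width=17, slack=0)
Line 7: ['page', 'white', 'matrix'] (min_width=17, slack=0)
Line 8: ['blue', 'deep'] (min_width=9, slack=8)
Line 9: ['universe', 'code'] (min_width=13, slack=4)

Answer: waterfall my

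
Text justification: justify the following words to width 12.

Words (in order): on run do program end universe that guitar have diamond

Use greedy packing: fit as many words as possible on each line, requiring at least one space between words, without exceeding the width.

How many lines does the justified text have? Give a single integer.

Answer: 5

Derivation:
Line 1: ['on', 'run', 'do'] (min_width=9, slack=3)
Line 2: ['program', 'end'] (min_width=11, slack=1)
Line 3: ['universe'] (min_width=8, slack=4)
Line 4: ['that', 'guitar'] (min_width=11, slack=1)
Line 5: ['have', 'diamond'] (min_width=12, slack=0)
Total lines: 5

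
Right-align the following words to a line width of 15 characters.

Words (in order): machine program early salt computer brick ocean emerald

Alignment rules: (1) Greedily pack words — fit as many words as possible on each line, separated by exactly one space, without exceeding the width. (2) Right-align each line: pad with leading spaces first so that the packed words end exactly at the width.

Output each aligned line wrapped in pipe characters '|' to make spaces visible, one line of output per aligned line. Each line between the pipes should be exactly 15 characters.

Line 1: ['machine', 'program'] (min_width=15, slack=0)
Line 2: ['early', 'salt'] (min_width=10, slack=5)
Line 3: ['computer', 'brick'] (min_width=14, slack=1)
Line 4: ['ocean', 'emerald'] (min_width=13, slack=2)

Answer: |machine program|
|     early salt|
| computer brick|
|  ocean emerald|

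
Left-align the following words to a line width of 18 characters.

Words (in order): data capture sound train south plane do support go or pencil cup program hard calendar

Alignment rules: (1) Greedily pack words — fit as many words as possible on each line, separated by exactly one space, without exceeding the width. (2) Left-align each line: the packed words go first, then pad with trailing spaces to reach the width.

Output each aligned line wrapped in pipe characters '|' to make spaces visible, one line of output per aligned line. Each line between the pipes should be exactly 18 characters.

Answer: |data capture sound|
|train south plane |
|do support go or  |
|pencil cup program|
|hard calendar     |

Derivation:
Line 1: ['data', 'capture', 'sound'] (min_width=18, slack=0)
Line 2: ['train', 'south', 'plane'] (min_width=17, slack=1)
Line 3: ['do', 'support', 'go', 'or'] (min_width=16, slack=2)
Line 4: ['pencil', 'cup', 'program'] (min_width=18, slack=0)
Line 5: ['hard', 'calendar'] (min_width=13, slack=5)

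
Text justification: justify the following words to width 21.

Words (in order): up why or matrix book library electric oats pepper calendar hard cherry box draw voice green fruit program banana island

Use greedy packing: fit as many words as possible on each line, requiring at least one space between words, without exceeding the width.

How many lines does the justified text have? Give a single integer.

Line 1: ['up', 'why', 'or', 'matrix', 'book'] (min_width=21, slack=0)
Line 2: ['library', 'electric', 'oats'] (min_width=21, slack=0)
Line 3: ['pepper', 'calendar', 'hard'] (min_width=20, slack=1)
Line 4: ['cherry', 'box', 'draw', 'voice'] (min_width=21, slack=0)
Line 5: ['green', 'fruit', 'program'] (min_width=19, slack=2)
Line 6: ['banana', 'island'] (min_width=13, slack=8)
Total lines: 6

Answer: 6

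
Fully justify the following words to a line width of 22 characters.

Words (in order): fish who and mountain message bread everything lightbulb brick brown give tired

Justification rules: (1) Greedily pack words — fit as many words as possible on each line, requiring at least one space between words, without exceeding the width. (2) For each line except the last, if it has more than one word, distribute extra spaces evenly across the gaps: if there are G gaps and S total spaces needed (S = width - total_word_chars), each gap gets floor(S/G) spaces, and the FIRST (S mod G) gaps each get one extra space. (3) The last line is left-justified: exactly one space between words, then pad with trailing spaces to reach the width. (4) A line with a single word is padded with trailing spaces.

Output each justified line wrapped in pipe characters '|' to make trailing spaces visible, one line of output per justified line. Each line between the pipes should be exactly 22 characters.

Line 1: ['fish', 'who', 'and', 'mountain'] (min_width=21, slack=1)
Line 2: ['message', 'bread'] (min_width=13, slack=9)
Line 3: ['everything', 'lightbulb'] (min_width=20, slack=2)
Line 4: ['brick', 'brown', 'give', 'tired'] (min_width=22, slack=0)

Answer: |fish  who and mountain|
|message          bread|
|everything   lightbulb|
|brick brown give tired|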